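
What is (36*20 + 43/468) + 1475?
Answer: 1027303/468 ≈ 2195.1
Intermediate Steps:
(36*20 + 43/468) + 1475 = (720 + 43*(1/468)) + 1475 = (720 + 43/468) + 1475 = 337003/468 + 1475 = 1027303/468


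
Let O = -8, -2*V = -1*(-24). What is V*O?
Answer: 96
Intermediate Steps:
V = -12 (V = -(-1)*(-24)/2 = -1/2*24 = -12)
V*O = -12*(-8) = 96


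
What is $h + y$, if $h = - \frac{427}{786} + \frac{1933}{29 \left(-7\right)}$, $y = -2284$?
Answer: $- \frac{366036491}{159558} \approx -2294.1$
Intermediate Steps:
$h = - \frac{1606019}{159558}$ ($h = \left(-427\right) \frac{1}{786} + \frac{1933}{-203} = - \frac{427}{786} + 1933 \left(- \frac{1}{203}\right) = - \frac{427}{786} - \frac{1933}{203} = - \frac{1606019}{159558} \approx -10.065$)
$h + y = - \frac{1606019}{159558} - 2284 = - \frac{366036491}{159558}$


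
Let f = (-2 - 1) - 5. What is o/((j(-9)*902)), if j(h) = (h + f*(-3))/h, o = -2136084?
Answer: 3204126/2255 ≈ 1420.9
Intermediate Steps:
f = -8 (f = -3 - 5 = -8)
j(h) = (24 + h)/h (j(h) = (h - 8*(-3))/h = (h + 24)/h = (24 + h)/h)
o/((j(-9)*902)) = -2136084*(-9/(902*(24 - 9))) = -2136084/(-⅑*15*902) = -2136084/((-5/3*902)) = -2136084/(-4510/3) = -2136084*(-3/4510) = 3204126/2255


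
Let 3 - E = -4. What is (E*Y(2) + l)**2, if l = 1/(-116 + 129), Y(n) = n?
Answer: 33489/169 ≈ 198.16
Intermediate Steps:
E = 7 (E = 3 - 1*(-4) = 3 + 4 = 7)
l = 1/13 ≈ 0.076923
(E*Y(2) + l)**2 = (7*2 + 1/13)**2 = (14 + 1/13)**2 = (183/13)**2 = 33489/169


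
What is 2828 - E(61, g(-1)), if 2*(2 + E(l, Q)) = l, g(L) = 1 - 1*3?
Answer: 5599/2 ≈ 2799.5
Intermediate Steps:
g(L) = -2 (g(L) = 1 - 3 = -2)
E(l, Q) = -2 + l/2
2828 - E(61, g(-1)) = 2828 - (-2 + (½)*61) = 2828 - (-2 + 61/2) = 2828 - 1*57/2 = 2828 - 57/2 = 5599/2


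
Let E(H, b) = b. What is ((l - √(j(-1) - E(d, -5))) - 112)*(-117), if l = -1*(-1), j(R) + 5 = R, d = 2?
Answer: 12987 + 117*I ≈ 12987.0 + 117.0*I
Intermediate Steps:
j(R) = -5 + R
l = 1
((l - √(j(-1) - E(d, -5))) - 112)*(-117) = ((1 - √((-5 - 1) - 1*(-5))) - 112)*(-117) = ((1 - √(-6 + 5)) - 112)*(-117) = ((1 - √(-1)) - 112)*(-117) = ((1 - I) - 112)*(-117) = (-111 - I)*(-117) = 12987 + 117*I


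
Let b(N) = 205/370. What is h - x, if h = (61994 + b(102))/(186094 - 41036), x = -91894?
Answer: 34014538505/370148 ≈ 91894.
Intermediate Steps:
b(N) = 41/74 (b(N) = 205*(1/370) = 41/74)
h = 158193/370148 (h = (61994 + 41/74)/(186094 - 41036) = (4587597/74)/145058 = (4587597/74)*(1/145058) = 158193/370148 ≈ 0.42738)
h - x = 158193/370148 - 1*(-91894) = 158193/370148 + 91894 = 34014538505/370148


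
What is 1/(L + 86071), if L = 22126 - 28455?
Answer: 1/79742 ≈ 1.2540e-5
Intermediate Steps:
L = -6329
1/(L + 86071) = 1/(-6329 + 86071) = 1/79742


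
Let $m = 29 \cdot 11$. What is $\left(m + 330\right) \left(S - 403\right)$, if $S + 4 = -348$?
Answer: $-489995$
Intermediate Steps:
$S = -352$ ($S = -4 - 348 = -352$)
$m = 319$
$\left(m + 330\right) \left(S - 403\right) = \left(319 + 330\right) \left(-352 - 403\right) = 649 \left(-755\right) = -489995$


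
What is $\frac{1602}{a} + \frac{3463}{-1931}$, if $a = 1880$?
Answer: $- \frac{1708489}{1815140} \approx -0.94124$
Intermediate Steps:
$\frac{1602}{a} + \frac{3463}{-1931} = \frac{1602}{1880} + \frac{3463}{-1931} = 1602 \cdot \frac{1}{1880} + 3463 \left(- \frac{1}{1931}\right) = \frac{801}{940} - \frac{3463}{1931} = - \frac{1708489}{1815140}$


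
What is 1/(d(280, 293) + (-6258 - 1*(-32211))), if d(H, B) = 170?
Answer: 1/26123 ≈ 3.8280e-5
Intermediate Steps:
1/(d(280, 293) + (-6258 - 1*(-32211))) = 1/(170 + (-6258 - 1*(-32211))) = 1/(170 + (-6258 + 32211)) = 1/(170 + 25953) = 1/26123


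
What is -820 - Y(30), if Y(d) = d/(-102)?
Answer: -13935/17 ≈ -819.71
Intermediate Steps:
Y(d) = -d/102 (Y(d) = d*(-1/102) = -d/102)
-820 - Y(30) = -820 - (-1)*30/102 = -820 - 1*(-5/17) = -820 + 5/17 = -13935/17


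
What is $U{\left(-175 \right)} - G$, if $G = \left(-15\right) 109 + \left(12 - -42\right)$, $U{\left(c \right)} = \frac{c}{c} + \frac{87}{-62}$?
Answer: $\frac{97997}{62} \approx 1580.6$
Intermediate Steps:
$U{\left(c \right)} = - \frac{25}{62}$ ($U{\left(c \right)} = 1 + 87 \left(- \frac{1}{62}\right) = 1 - \frac{87}{62} = - \frac{25}{62}$)
$G = -1581$ ($G = -1635 + \left(12 + 42\right) = -1635 + 54 = -1581$)
$U{\left(-175 \right)} - G = - \frac{25}{62} - -1581 = - \frac{25}{62} + 1581 = \frac{97997}{62}$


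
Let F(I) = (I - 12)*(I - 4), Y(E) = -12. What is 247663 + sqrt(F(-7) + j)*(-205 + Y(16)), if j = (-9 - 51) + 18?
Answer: 247663 - 217*sqrt(167) ≈ 2.4486e+5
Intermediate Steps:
j = -42 (j = -60 + 18 = -42)
F(I) = (-12 + I)*(-4 + I)
247663 + sqrt(F(-7) + j)*(-205 + Y(16)) = 247663 + sqrt((48 + (-7)**2 - 16*(-7)) - 42)*(-205 - 12) = 247663 + sqrt((48 + 49 + 112) - 42)*(-217) = 247663 + sqrt(209 - 42)*(-217) = 247663 + sqrt(167)*(-217) = 247663 - 217*sqrt(167)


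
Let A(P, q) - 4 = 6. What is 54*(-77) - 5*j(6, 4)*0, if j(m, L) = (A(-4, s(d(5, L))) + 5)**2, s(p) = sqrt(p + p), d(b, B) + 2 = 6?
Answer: -4158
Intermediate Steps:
d(b, B) = 4 (d(b, B) = -2 + 6 = 4)
s(p) = sqrt(2)*sqrt(p) (s(p) = sqrt(2*p) = sqrt(2)*sqrt(p))
A(P, q) = 10 (A(P, q) = 4 + 6 = 10)
j(m, L) = 225 (j(m, L) = (10 + 5)**2 = 15**2 = 225)
54*(-77) - 5*j(6, 4)*0 = 54*(-77) - 5*225*0 = -4158 - 1125*0 = -4158 + 0 = -4158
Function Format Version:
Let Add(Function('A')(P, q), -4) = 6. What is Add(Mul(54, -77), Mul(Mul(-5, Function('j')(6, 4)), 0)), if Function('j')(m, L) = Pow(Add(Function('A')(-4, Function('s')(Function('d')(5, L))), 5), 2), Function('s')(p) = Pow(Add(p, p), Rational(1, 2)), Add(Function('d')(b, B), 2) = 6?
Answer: -4158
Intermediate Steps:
Function('d')(b, B) = 4 (Function('d')(b, B) = Add(-2, 6) = 4)
Function('s')(p) = Mul(Pow(2, Rational(1, 2)), Pow(p, Rational(1, 2))) (Function('s')(p) = Pow(Mul(2, p), Rational(1, 2)) = Mul(Pow(2, Rational(1, 2)), Pow(p, Rational(1, 2))))
Function('A')(P, q) = 10 (Function('A')(P, q) = Add(4, 6) = 10)
Function('j')(m, L) = 225 (Function('j')(m, L) = Pow(Add(10, 5), 2) = Pow(15, 2) = 225)
Add(Mul(54, -77), Mul(Mul(-5, Function('j')(6, 4)), 0)) = Add(Mul(54, -77), Mul(Mul(-5, 225), 0)) = Add(-4158, Mul(-1125, 0)) = Add(-4158, 0) = -4158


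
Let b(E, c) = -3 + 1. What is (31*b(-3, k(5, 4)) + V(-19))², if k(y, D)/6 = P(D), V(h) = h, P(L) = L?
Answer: 6561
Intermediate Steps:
k(y, D) = 6*D
b(E, c) = -2
(31*b(-3, k(5, 4)) + V(-19))² = (31*(-2) - 19)² = (-62 - 19)² = (-81)² = 6561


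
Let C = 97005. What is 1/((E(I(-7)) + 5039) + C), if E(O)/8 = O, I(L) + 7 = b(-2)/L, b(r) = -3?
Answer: 7/713940 ≈ 9.8047e-6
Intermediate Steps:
I(L) = -7 - 3/L
E(O) = 8*O
1/((E(I(-7)) + 5039) + C) = 1/((8*(-7 - 3/(-7)) + 5039) + 97005) = 1/((8*(-7 - 3*(-⅐)) + 5039) + 97005) = 1/((8*(-7 + 3/7) + 5039) + 97005) = 1/((8*(-46/7) + 5039) + 97005) = 1/((-368/7 + 5039) + 97005) = 1/(34905/7 + 97005) = 1/(713940/7) = 7/713940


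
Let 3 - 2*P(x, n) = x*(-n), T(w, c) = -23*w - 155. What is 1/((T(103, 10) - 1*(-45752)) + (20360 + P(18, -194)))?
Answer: 2/123687 ≈ 1.6170e-5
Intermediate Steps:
T(w, c) = -155 - 23*w
P(x, n) = 3/2 + n*x/2 (P(x, n) = 3/2 - x*(-n)/2 = 3/2 - (-1)*n*x/2 = 3/2 + n*x/2)
1/((T(103, 10) - 1*(-45752)) + (20360 + P(18, -194))) = 1/(((-155 - 23*103) - 1*(-45752)) + (20360 + (3/2 + (½)*(-194)*18))) = 1/(((-155 - 2369) + 45752) + (20360 + (3/2 - 1746))) = 1/((-2524 + 45752) + (20360 - 3489/2)) = 1/(43228 + 37231/2) = 1/(123687/2) = 2/123687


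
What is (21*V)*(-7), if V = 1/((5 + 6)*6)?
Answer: -49/22 ≈ -2.2273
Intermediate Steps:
V = 1/66 (V = 1/(11*6) = 1/66 ≈ 0.015152)
(21*V)*(-7) = (21*(1/66))*(-7) = (7/22)*(-7) = -49/22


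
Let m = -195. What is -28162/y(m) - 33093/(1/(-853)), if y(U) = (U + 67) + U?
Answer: 9117778429/323 ≈ 2.8228e+7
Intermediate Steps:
y(U) = 67 + 2*U (y(U) = (67 + U) + U = 67 + 2*U)
-28162/y(m) - 33093/(1/(-853)) = -28162/(67 + 2*(-195)) - 33093/(1/(-853)) = -28162/(67 - 390) - 33093/(-1/853) = -28162/(-323) - 33093*(-853) = -28162*(-1/323) + 28228329 = 28162/323 + 28228329 = 9117778429/323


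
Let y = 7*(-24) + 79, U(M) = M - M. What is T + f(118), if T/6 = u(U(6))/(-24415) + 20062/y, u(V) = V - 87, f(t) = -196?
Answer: -3364731182/2172935 ≈ -1548.5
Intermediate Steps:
U(M) = 0
u(V) = -87 + V
y = -89 (y = -168 + 79 = -89)
T = -2938835922/2172935 (T = 6*((-87 + 0)/(-24415) + 20062/(-89)) = 6*(-87*(-1/24415) + 20062*(-1/89)) = 6*(87/24415 - 20062/89) = 6*(-489805987/2172935) = -2938835922/2172935 ≈ -1352.5)
T + f(118) = -2938835922/2172935 - 196 = -3364731182/2172935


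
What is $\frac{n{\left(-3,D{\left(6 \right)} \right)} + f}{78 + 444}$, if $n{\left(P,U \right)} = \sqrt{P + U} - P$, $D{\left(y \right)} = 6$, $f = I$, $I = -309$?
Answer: $- \frac{17}{29} + \frac{\sqrt{3}}{522} \approx -0.58289$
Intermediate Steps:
$f = -309$
$\frac{n{\left(-3,D{\left(6 \right)} \right)} + f}{78 + 444} = \frac{\left(\sqrt{-3 + 6} - -3\right) - 309}{78 + 444} = \frac{\left(\sqrt{3} + 3\right) - 309}{522} = \left(\left(3 + \sqrt{3}\right) - 309\right) \frac{1}{522} = \left(-306 + \sqrt{3}\right) \frac{1}{522} = - \frac{17}{29} + \frac{\sqrt{3}}{522}$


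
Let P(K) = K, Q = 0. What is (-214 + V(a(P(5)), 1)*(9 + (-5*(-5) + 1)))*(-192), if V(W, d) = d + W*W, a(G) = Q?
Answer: 34368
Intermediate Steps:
a(G) = 0
V(W, d) = d + W²
(-214 + V(a(P(5)), 1)*(9 + (-5*(-5) + 1)))*(-192) = (-214 + (1 + 0²)*(9 + (-5*(-5) + 1)))*(-192) = (-214 + (1 + 0)*(9 + (25 + 1)))*(-192) = (-214 + 1*(9 + 26))*(-192) = (-214 + 1*35)*(-192) = (-214 + 35)*(-192) = -179*(-192) = 34368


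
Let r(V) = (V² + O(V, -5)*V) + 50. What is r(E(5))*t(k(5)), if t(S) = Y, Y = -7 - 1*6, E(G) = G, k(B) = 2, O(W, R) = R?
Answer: -650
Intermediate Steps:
r(V) = 50 + V² - 5*V (r(V) = (V² - 5*V) + 50 = 50 + V² - 5*V)
Y = -13 (Y = -7 - 6 = -13)
t(S) = -13
r(E(5))*t(k(5)) = (50 + 5² - 5*5)*(-13) = (50 + 25 - 25)*(-13) = 50*(-13) = -650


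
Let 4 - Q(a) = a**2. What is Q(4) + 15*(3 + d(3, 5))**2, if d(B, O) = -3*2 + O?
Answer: 48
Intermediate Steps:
d(B, O) = -6 + O
Q(a) = 4 - a**2
Q(4) + 15*(3 + d(3, 5))**2 = (4 - 1*4**2) + 15*(3 + (-6 + 5))**2 = (4 - 1*16) + 15*(3 - 1)**2 = (4 - 16) + 15*2**2 = -12 + 15*4 = -12 + 60 = 48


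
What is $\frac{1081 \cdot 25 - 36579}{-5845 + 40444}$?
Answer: $- \frac{9554}{34599} \approx -0.27613$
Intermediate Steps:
$\frac{1081 \cdot 25 - 36579}{-5845 + 40444} = \frac{27025 - 36579}{34599} = \left(-9554\right) \frac{1}{34599} = - \frac{9554}{34599}$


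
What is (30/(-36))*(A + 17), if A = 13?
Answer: -25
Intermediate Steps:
(30/(-36))*(A + 17) = (30/(-36))*(13 + 17) = (30*(-1/36))*30 = -⅚*30 = -25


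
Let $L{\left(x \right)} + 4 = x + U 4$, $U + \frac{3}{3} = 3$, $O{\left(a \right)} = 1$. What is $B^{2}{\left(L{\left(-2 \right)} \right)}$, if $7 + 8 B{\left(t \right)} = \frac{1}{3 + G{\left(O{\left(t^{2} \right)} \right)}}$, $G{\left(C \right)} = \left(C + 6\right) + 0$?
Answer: $\frac{4761}{6400} \approx 0.74391$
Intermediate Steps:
$G{\left(C \right)} = 6 + C$ ($G{\left(C \right)} = \left(6 + C\right) + 0 = 6 + C$)
$U = 2$ ($U = -1 + 3 = 2$)
$L{\left(x \right)} = 4 + x$ ($L{\left(x \right)} = -4 + \left(x + 2 \cdot 4\right) = -4 + \left(x + 8\right) = -4 + \left(8 + x\right) = 4 + x$)
$B{\left(t \right)} = - \frac{69}{80}$ ($B{\left(t \right)} = - \frac{7}{8} + \frac{1}{8 \left(3 + \left(6 + 1\right)\right)} = - \frac{7}{8} + \frac{1}{8 \left(3 + 7\right)} = - \frac{7}{8} + \frac{1}{8 \cdot 10} = - \frac{7}{8} + \frac{1}{8} \cdot \frac{1}{10} = - \frac{7}{8} + \frac{1}{80} = - \frac{69}{80}$)
$B^{2}{\left(L{\left(-2 \right)} \right)} = \left(- \frac{69}{80}\right)^{2} = \frac{4761}{6400}$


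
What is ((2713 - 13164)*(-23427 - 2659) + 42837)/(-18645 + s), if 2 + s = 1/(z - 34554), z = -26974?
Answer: -16776693507944/1147312617 ≈ -14623.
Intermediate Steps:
s = -123057/61528 (s = -2 + 1/(-26974 - 34554) = -2 + 1/(-61528) = -2 - 1/61528 = -123057/61528 ≈ -2.0000)
((2713 - 13164)*(-23427 - 2659) + 42837)/(-18645 + s) = ((2713 - 13164)*(-23427 - 2659) + 42837)/(-18645 - 123057/61528) = (-10451*(-26086) + 42837)/(-1147312617/61528) = (272624786 + 42837)*(-61528/1147312617) = 272667623*(-61528/1147312617) = -16776693507944/1147312617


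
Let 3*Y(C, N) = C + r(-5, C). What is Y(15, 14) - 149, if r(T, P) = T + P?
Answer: -422/3 ≈ -140.67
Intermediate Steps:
r(T, P) = P + T
Y(C, N) = -5/3 + 2*C/3 (Y(C, N) = (C + (C - 5))/3 = (C + (-5 + C))/3 = (-5 + 2*C)/3 = -5/3 + 2*C/3)
Y(15, 14) - 149 = (-5/3 + (⅔)*15) - 149 = (-5/3 + 10) - 149 = 25/3 - 149 = -422/3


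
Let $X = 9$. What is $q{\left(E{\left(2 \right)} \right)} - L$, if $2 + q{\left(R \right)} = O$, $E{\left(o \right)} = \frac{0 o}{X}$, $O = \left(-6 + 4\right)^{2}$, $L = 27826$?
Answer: $-27824$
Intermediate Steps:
$O = 4$ ($O = \left(-2\right)^{2} = 4$)
$E{\left(o \right)} = 0$ ($E{\left(o \right)} = \frac{0 o}{9} = 0 \cdot \frac{1}{9} = 0$)
$q{\left(R \right)} = 2$ ($q{\left(R \right)} = -2 + 4 = 2$)
$q{\left(E{\left(2 \right)} \right)} - L = 2 - 27826 = -27824$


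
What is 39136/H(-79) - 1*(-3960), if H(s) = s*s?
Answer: 24753496/6241 ≈ 3966.3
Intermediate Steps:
H(s) = s²
39136/H(-79) - 1*(-3960) = 39136/((-79)²) - 1*(-3960) = 39136/6241 + 3960 = 24753496/6241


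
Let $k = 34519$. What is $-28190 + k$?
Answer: $6329$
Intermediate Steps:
$-28190 + k = -28190 + 34519 = 6329$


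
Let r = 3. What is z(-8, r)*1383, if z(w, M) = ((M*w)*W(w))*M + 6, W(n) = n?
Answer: 804906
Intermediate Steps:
z(w, M) = 6 + M²*w² (z(w, M) = ((M*w)*w)*M + 6 = (M*w²)*M + 6 = M²*w² + 6 = 6 + M²*w²)
z(-8, r)*1383 = (6 + 3²*(-8)²)*1383 = (6 + 9*64)*1383 = (6 + 576)*1383 = 582*1383 = 804906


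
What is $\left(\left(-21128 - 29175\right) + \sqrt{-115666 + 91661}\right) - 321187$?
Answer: $-371490 + i \sqrt{24005} \approx -3.7149 \cdot 10^{5} + 154.94 i$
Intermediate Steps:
$\left(\left(-21128 - 29175\right) + \sqrt{-115666 + 91661}\right) - 321187 = \left(-50303 + \sqrt{-24005}\right) - 321187 = \left(-50303 + i \sqrt{24005}\right) - 321187 = -371490 + i \sqrt{24005}$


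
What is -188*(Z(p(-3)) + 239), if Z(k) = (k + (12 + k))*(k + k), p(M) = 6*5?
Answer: -857092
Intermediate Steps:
p(M) = 30
Z(k) = 2*k*(12 + 2*k) (Z(k) = (12 + 2*k)*(2*k) = 2*k*(12 + 2*k))
-188*(Z(p(-3)) + 239) = -188*(4*30*(6 + 30) + 239) = -188*(4*30*36 + 239) = -188*(4320 + 239) = -188*4559 = -857092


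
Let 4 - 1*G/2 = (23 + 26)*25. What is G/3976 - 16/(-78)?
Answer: -31715/77532 ≈ -0.40906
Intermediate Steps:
G = -2442 (G = 8 - 2*(23 + 26)*25 = 8 - 98*25 = 8 - 2*1225 = 8 - 2450 = -2442)
G/3976 - 16/(-78) = -2442/3976 - 16/(-78) = -2442*1/3976 - 16*(-1/78) = -1221/1988 + 8/39 = -31715/77532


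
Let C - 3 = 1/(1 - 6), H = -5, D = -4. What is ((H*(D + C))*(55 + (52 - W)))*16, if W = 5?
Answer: 9792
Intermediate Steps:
C = 14/5 (C = 3 + 1/(1 - 6) = 3 + 1/(-5) = 3 - 1/5 = 14/5 ≈ 2.8000)
((H*(D + C))*(55 + (52 - W)))*16 = ((-5*(-4 + 14/5))*(55 + (52 - 1*5)))*16 = ((-5*(-6/5))*(55 + (52 - 5)))*16 = (6*(55 + 47))*16 = (6*102)*16 = 612*16 = 9792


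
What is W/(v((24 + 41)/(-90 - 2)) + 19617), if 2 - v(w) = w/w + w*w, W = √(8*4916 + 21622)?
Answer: 42320*√2438/166042527 ≈ 0.012585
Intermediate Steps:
W = 5*√2438 (W = √(39328 + 21622) = √60950 = 5*√2438 ≈ 246.88)
v(w) = 1 - w² (v(w) = 2 - (w/w + w*w) = 2 - (1 + w²) = 2 + (-1 - w²) = 1 - w²)
W/(v((24 + 41)/(-90 - 2)) + 19617) = (5*√2438)/((1 - ((24 + 41)/(-90 - 2))²) + 19617) = (5*√2438)/((1 - (65/(-92))²) + 19617) = (5*√2438)/((1 - (65*(-1/92))²) + 19617) = (5*√2438)/((1 - (-65/92)²) + 19617) = (5*√2438)/((1 - 1*4225/8464) + 19617) = (5*√2438)/((1 - 4225/8464) + 19617) = (5*√2438)/(4239/8464 + 19617) = (5*√2438)/(166042527/8464) = (5*√2438)*(8464/166042527) = 42320*√2438/166042527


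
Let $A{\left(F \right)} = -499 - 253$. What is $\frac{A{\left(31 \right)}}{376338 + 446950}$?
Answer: $- \frac{94}{102911} \approx -0.00091341$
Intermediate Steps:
$A{\left(F \right)} = -752$ ($A{\left(F \right)} = -499 - 253 = -752$)
$\frac{A{\left(31 \right)}}{376338 + 446950} = - \frac{752}{376338 + 446950} = - \frac{752}{823288} = \left(-752\right) \frac{1}{823288} = - \frac{94}{102911}$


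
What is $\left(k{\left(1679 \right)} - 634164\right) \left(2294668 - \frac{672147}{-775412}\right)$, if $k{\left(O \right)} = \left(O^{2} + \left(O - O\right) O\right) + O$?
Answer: $\frac{972642302850654957}{193853} \approx 5.0174 \cdot 10^{12}$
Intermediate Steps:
$k{\left(O \right)} = O + O^{2}$ ($k{\left(O \right)} = \left(O^{2} + 0 O\right) + O = \left(O^{2} + 0\right) + O = O^{2} + O = O + O^{2}$)
$\left(k{\left(1679 \right)} - 634164\right) \left(2294668 - \frac{672147}{-775412}\right) = \left(1679 \left(1 + 1679\right) - 634164\right) \left(2294668 - \frac{672147}{-775412}\right) = \left(1679 \cdot 1680 - 634164\right) \left(2294668 - - \frac{672147}{775412}\right) = \left(2820720 - 634164\right) \left(2294668 + \frac{672147}{775412}\right) = 2186556 \cdot \frac{1779313775363}{775412} = \frac{972642302850654957}{193853}$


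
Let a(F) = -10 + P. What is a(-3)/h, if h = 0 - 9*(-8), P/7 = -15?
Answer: -115/72 ≈ -1.5972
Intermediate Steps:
P = -105 (P = 7*(-15) = -105)
a(F) = -115 (a(F) = -10 - 105 = -115)
h = 72 (h = 0 + 72 = 72)
a(-3)/h = -115/72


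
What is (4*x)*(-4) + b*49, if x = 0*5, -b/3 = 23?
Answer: -3381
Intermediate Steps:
b = -69 (b = -3*23 = -69)
x = 0
(4*x)*(-4) + b*49 = (4*0)*(-4) - 69*49 = 0*(-4) - 3381 = 0 - 3381 = -3381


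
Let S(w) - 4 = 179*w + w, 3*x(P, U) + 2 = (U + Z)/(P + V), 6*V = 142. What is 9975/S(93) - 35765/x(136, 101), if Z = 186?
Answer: 122935315785/232024 ≈ 5.2984e+5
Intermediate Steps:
V = 71/3 (V = (⅙)*142 = 71/3 ≈ 23.667)
x(P, U) = -⅔ + (186 + U)/(3*(71/3 + P)) (x(P, U) = -⅔ + ((U + 186)/(P + 71/3))/3 = -⅔ + ((186 + U)/(71/3 + P))/3 = -⅔ + (186 + U)/(3*(71/3 + P)))
S(w) = 4 + 180*w (S(w) = 4 + (179*w + w) = 4 + 180*w)
9975/S(93) - 35765/x(136, 101) = 9975/(4 + 180*93) - 35765*3*(71 + 3*136)/(416 - 6*136 + 3*101) = 9975/(4 + 16740) - 35765*3*(71 + 408)/(416 - 816 + 303) = 9975/16744 - 35765/((⅓)*(-97)/479) = 9975*(1/16744) - 35765/((⅓)*(1/479)*(-97)) = 1425/2392 - 35765/(-97/1437) = 1425/2392 - 35765*(-1437/97) = 1425/2392 + 51394305/97 = 122935315785/232024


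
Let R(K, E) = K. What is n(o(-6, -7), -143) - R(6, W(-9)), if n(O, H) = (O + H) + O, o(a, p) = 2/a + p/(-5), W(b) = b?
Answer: -2203/15 ≈ -146.87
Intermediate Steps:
o(a, p) = 2/a - p/5 (o(a, p) = 2/a + p*(-1/5) = 2/a - p/5)
n(O, H) = H + 2*O (n(O, H) = (H + O) + O = H + 2*O)
n(o(-6, -7), -143) - R(6, W(-9)) = (-143 + 2*(2/(-6) - 1/5*(-7))) - 1*6 = (-143 + 2*(2*(-1/6) + 7/5)) - 6 = (-143 + 2*(-1/3 + 7/5)) - 6 = (-143 + 2*(16/15)) - 6 = (-143 + 32/15) - 6 = -2113/15 - 6 = -2203/15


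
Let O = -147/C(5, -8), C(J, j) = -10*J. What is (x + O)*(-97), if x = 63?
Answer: -319809/50 ≈ -6396.2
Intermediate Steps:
O = 147/50 (O = -147/((-10*5)) = -147/(-50) = -147*(-1/50) = 147/50 ≈ 2.9400)
(x + O)*(-97) = (63 + 147/50)*(-97) = (3297/50)*(-97) = -319809/50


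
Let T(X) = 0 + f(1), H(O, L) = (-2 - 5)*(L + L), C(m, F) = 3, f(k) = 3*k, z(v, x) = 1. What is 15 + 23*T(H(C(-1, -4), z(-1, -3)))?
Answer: 84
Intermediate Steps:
H(O, L) = -14*L
T(X) = 3 (T(X) = 0 + 3*1 = 0 + 3 = 3)
15 + 23*T(H(C(-1, -4), z(-1, -3))) = 15 + 23*3 = 15 + 69 = 84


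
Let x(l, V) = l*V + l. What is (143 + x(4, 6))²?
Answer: 29241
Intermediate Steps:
x(l, V) = l + V*l (x(l, V) = V*l + l = l + V*l)
(143 + x(4, 6))² = (143 + 4*(1 + 6))² = (143 + 4*7)² = (143 + 28)² = 171² = 29241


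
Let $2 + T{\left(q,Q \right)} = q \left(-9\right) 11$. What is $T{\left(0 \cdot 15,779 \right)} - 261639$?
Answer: $-261641$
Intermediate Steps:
$T{\left(q,Q \right)} = -2 - 99 q$ ($T{\left(q,Q \right)} = -2 + q \left(-9\right) 11 = -2 + - 9 q 11 = -2 - 99 q$)
$T{\left(0 \cdot 15,779 \right)} - 261639 = \left(-2 - 99 \cdot 0 \cdot 15\right) - 261639 = \left(-2 - 0\right) - 261639 = \left(-2 + 0\right) - 261639 = -2 - 261639 = -261641$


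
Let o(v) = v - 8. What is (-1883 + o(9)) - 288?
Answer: -2170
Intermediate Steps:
o(v) = -8 + v
(-1883 + o(9)) - 288 = (-1883 + (-8 + 9)) - 288 = (-1883 + 1) - 288 = -1882 - 288 = -2170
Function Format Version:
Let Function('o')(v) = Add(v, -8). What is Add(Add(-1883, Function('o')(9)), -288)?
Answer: -2170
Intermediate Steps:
Function('o')(v) = Add(-8, v)
Add(Add(-1883, Function('o')(9)), -288) = Add(Add(-1883, Add(-8, 9)), -288) = Add(Add(-1883, 1), -288) = Add(-1882, -288) = -2170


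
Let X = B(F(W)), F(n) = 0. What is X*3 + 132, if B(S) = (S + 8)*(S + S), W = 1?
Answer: 132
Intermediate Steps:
B(S) = 2*S*(8 + S) (B(S) = (8 + S)*(2*S) = 2*S*(8 + S))
X = 0 (X = 2*0*(8 + 0) = 2*0*8 = 0)
X*3 + 132 = 0*3 + 132 = 0 + 132 = 132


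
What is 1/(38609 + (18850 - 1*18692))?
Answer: 1/38767 ≈ 2.5795e-5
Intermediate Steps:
1/(38609 + (18850 - 1*18692)) = 1/(38609 + (18850 - 18692)) = 1/(38609 + 158) = 1/38767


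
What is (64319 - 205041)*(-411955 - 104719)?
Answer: 72707398628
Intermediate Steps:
(64319 - 205041)*(-411955 - 104719) = -140722*(-516674) = 72707398628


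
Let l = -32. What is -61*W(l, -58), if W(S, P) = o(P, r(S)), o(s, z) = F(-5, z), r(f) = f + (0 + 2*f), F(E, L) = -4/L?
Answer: -61/24 ≈ -2.5417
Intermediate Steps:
r(f) = 3*f (r(f) = f + 2*f = 3*f)
o(s, z) = -4/z
W(S, P) = -4/(3*S) (W(S, P) = -4*1/(3*S) = -4/(3*S))
-61*W(l, -58) = -(-244)/(3*(-32)) = -(-244)*(-1)/(3*32) = -61*1/24 = -61/24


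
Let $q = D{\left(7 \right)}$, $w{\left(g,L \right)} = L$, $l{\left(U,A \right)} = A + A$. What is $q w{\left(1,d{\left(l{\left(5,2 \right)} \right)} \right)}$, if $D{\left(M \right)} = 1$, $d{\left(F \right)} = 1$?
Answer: $1$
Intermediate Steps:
$l{\left(U,A \right)} = 2 A$
$q = 1$
$q w{\left(1,d{\left(l{\left(5,2 \right)} \right)} \right)} = 1 \cdot 1 = 1$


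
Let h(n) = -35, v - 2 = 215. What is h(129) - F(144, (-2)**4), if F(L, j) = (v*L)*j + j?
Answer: -500019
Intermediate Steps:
v = 217 (v = 2 + 215 = 217)
F(L, j) = j + 217*L*j (F(L, j) = (217*L)*j + j = 217*L*j + j = j + 217*L*j)
h(129) - F(144, (-2)**4) = -35 - (-2)**4*(1 + 217*144) = -35 - 16*(1 + 31248) = -35 - 16*31249 = -35 - 1*499984 = -35 - 499984 = -500019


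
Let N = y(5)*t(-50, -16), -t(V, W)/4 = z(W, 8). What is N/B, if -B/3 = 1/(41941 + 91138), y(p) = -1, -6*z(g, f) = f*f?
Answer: 17034112/9 ≈ 1.8927e+6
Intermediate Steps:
z(g, f) = -f²/6 (z(g, f) = -f*f/6 = -f²/6)
t(V, W) = 128/3 (t(V, W) = -(-2)*8²/3 = -(-2)*64/3 = -4*(-32/3) = 128/3)
B = -3/133079 (B = -3/(41941 + 91138) = -3/133079 ≈ -2.2543e-5)
N = -128/3 (N = -1*128/3 = -128/3 ≈ -42.667)
N/B = -128/(3*(-3/133079)) = -128/3*(-133079/3) = 17034112/9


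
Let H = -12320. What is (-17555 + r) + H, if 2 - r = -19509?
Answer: -10364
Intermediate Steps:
r = 19511 (r = 2 - 1*(-19509) = 2 + 19509 = 19511)
(-17555 + r) + H = (-17555 + 19511) - 12320 = 1956 - 12320 = -10364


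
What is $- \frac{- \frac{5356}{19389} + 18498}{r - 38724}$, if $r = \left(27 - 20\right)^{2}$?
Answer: $\frac{21097198}{44109975} \approx 0.47829$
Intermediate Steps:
$r = 49$ ($r = 7^{2} = 49$)
$- \frac{- \frac{5356}{19389} + 18498}{r - 38724} = - \frac{- \frac{5356}{19389} + 18498}{49 - 38724} = - \frac{\left(-5356\right) \frac{1}{19389} + 18498}{-38675} = - \frac{\left(- \frac{5356}{19389} + 18498\right) \left(-1\right)}{38675} = - \frac{358652366 \left(-1\right)}{19389 \cdot 38675} = \left(-1\right) \left(- \frac{21097198}{44109975}\right) = \frac{21097198}{44109975}$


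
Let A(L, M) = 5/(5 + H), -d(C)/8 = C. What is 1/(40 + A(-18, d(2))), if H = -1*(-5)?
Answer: 2/81 ≈ 0.024691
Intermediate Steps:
d(C) = -8*C
H = 5
A(L, M) = ½ (A(L, M) = 5/(5 + 5) = 5/10 = 5*(⅒) = ½)
1/(40 + A(-18, d(2))) = 1/(40 + ½) = 1/(81/2) = 2/81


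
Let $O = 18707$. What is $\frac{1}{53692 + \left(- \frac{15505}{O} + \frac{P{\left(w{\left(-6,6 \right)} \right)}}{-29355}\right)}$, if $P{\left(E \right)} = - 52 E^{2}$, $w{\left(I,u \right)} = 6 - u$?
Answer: $\frac{18707}{1004400739} \approx 1.8625 \cdot 10^{-5}$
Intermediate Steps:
$\frac{1}{53692 + \left(- \frac{15505}{O} + \frac{P{\left(w{\left(-6,6 \right)} \right)}}{-29355}\right)} = \frac{1}{53692 - \left(\frac{15505}{18707} - \frac{\left(-52\right) \left(6 - 6\right)^{2}}{-29355}\right)} = \frac{1}{53692 - \left(\frac{15505}{18707} - - 52 \left(6 - 6\right)^{2} \left(- \frac{1}{29355}\right)\right)} = \frac{1}{53692 - \left(\frac{15505}{18707} - - 52 \cdot 0^{2} \left(- \frac{1}{29355}\right)\right)} = \frac{1}{53692 - \left(\frac{15505}{18707} - \left(-52\right) 0 \left(- \frac{1}{29355}\right)\right)} = \frac{1}{53692 + \left(- \frac{15505}{18707} + 0 \left(- \frac{1}{29355}\right)\right)} = \frac{1}{53692 + \left(- \frac{15505}{18707} + 0\right)} = \frac{1}{53692 - \frac{15505}{18707}} = \frac{1}{\frac{1004400739}{18707}} = \frac{18707}{1004400739}$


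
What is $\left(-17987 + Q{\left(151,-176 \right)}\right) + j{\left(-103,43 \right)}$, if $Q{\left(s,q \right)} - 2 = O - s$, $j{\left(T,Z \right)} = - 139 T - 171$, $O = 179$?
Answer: $-3811$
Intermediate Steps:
$j{\left(T,Z \right)} = -171 - 139 T$
$Q{\left(s,q \right)} = 181 - s$ ($Q{\left(s,q \right)} = 2 - \left(-179 + s\right) = 181 - s$)
$\left(-17987 + Q{\left(151,-176 \right)}\right) + j{\left(-103,43 \right)} = \left(-17987 + \left(181 - 151\right)\right) - -14146 = \left(-17987 + \left(181 - 151\right)\right) + \left(-171 + 14317\right) = \left(-17987 + 30\right) + 14146 = -17957 + 14146 = -3811$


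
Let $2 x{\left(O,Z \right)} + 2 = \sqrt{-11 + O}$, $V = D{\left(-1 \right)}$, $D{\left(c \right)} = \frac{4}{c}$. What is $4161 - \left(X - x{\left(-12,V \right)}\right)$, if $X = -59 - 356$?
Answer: $4575 + \frac{i \sqrt{23}}{2} \approx 4575.0 + 2.3979 i$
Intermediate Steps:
$X = -415$ ($X = -59 - 356 = -415$)
$V = -4$ ($V = \frac{4}{-1} = 4 \left(-1\right) = -4$)
$x{\left(O,Z \right)} = -1 + \frac{\sqrt{-11 + O}}{2}$
$4161 - \left(X - x{\left(-12,V \right)}\right) = 4161 - \left(-414 - \frac{\sqrt{-11 - 12}}{2}\right) = 4161 + \left(\left(-1 + \frac{\sqrt{-23}}{2}\right) + 415\right) = 4161 + \left(\left(-1 + \frac{i \sqrt{23}}{2}\right) + 415\right) = 4161 + \left(414 + \frac{i \sqrt{23}}{2}\right) = 4575 + \frac{i \sqrt{23}}{2}$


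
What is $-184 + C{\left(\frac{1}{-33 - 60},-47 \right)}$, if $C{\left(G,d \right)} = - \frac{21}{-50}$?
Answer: $- \frac{9179}{50} \approx -183.58$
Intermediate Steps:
$C{\left(G,d \right)} = \frac{21}{50}$ ($C{\left(G,d \right)} = \left(-21\right) \left(- \frac{1}{50}\right) = \frac{21}{50}$)
$-184 + C{\left(\frac{1}{-33 - 60},-47 \right)} = -184 + \frac{21}{50} = - \frac{9179}{50}$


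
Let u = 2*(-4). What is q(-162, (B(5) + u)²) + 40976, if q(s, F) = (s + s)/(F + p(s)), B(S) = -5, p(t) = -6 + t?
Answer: 40652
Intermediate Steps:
u = -8
q(s, F) = 2*s/(-6 + F + s) (q(s, F) = (s + s)/(F + (-6 + s)) = (2*s)/(-6 + F + s) = 2*s/(-6 + F + s))
q(-162, (B(5) + u)²) + 40976 = 2*(-162)/(-6 + (-5 - 8)² - 162) + 40976 = 2*(-162)/(-6 + (-13)² - 162) + 40976 = 2*(-162)/(-6 + 169 - 162) + 40976 = 2*(-162)/1 + 40976 = 2*(-162)*1 + 40976 = -324 + 40976 = 40652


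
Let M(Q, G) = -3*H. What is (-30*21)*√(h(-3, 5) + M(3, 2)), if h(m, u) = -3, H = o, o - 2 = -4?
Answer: -630*√3 ≈ -1091.2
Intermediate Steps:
o = -2 (o = 2 - 4 = -2)
H = -2
M(Q, G) = 6 (M(Q, G) = -3*(-2) = 6)
(-30*21)*√(h(-3, 5) + M(3, 2)) = (-30*21)*√(-3 + 6) = -630*√3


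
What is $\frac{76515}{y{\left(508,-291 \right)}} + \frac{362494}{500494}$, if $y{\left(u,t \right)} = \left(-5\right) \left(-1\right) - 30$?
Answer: $- \frac{3828623606}{1251235} \approx -3059.9$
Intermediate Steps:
$y{\left(u,t \right)} = -25$ ($y{\left(u,t \right)} = 5 - 30 = -25$)
$\frac{76515}{y{\left(508,-291 \right)}} + \frac{362494}{500494} = \frac{76515}{-25} + \frac{362494}{500494} = 76515 \left(- \frac{1}{25}\right) + 362494 \cdot \frac{1}{500494} = - \frac{15303}{5} + \frac{181247}{250247} = - \frac{3828623606}{1251235}$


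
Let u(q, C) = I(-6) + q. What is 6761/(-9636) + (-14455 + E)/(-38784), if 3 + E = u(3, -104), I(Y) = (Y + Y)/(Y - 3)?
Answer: -30735773/93430656 ≈ -0.32897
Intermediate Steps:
I(Y) = 2*Y/(-3 + Y) (I(Y) = (2*Y)/(-3 + Y) = 2*Y/(-3 + Y))
u(q, C) = 4/3 + q (u(q, C) = 2*(-6)/(-3 - 6) + q = 2*(-6)/(-9) + q = 2*(-6)*(-1/9) + q = 4/3 + q)
E = 4/3 (E = -3 + (4/3 + 3) = -3 + 13/3 = 4/3 ≈ 1.3333)
6761/(-9636) + (-14455 + E)/(-38784) = 6761/(-9636) + (-14455 + 4/3)/(-38784) = 6761*(-1/9636) - 43361/3*(-1/38784) = -6761/9636 + 43361/116352 = -30735773/93430656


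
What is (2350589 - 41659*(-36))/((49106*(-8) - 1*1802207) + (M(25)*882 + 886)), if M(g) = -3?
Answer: -3850313/2196815 ≈ -1.7527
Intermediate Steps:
(2350589 - 41659*(-36))/((49106*(-8) - 1*1802207) + (M(25)*882 + 886)) = (2350589 - 41659*(-36))/((49106*(-8) - 1*1802207) + (-3*882 + 886)) = (2350589 + 1499724)/((-392848 - 1802207) + (-2646 + 886)) = 3850313/(-2195055 - 1760) = 3850313/(-2196815) = 3850313*(-1/2196815) = -3850313/2196815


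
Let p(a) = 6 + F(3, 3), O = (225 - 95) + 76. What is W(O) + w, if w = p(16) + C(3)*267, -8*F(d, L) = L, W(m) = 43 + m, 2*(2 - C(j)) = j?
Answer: 3105/8 ≈ 388.13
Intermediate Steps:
C(j) = 2 - j/2
O = 206 (O = 130 + 76 = 206)
F(d, L) = -L/8
p(a) = 45/8 (p(a) = 6 - ⅛*3 = 6 - 3/8 = 45/8)
w = 1113/8 (w = 45/8 + (2 - ½*3)*267 = 45/8 + (2 - 3/2)*267 = 45/8 + (½)*267 = 45/8 + 267/2 = 1113/8 ≈ 139.13)
W(O) + w = (43 + 206) + 1113/8 = 249 + 1113/8 = 3105/8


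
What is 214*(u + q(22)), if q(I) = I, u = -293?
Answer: -57994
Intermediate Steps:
214*(u + q(22)) = 214*(-293 + 22) = 214*(-271) = -57994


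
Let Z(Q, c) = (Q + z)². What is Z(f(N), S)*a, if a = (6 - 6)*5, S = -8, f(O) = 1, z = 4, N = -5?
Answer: 0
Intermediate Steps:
Z(Q, c) = (4 + Q)² (Z(Q, c) = (Q + 4)² = (4 + Q)²)
a = 0 (a = 0*5 = 0)
Z(f(N), S)*a = (4 + 1)²*0 = 5²*0 = 25*0 = 0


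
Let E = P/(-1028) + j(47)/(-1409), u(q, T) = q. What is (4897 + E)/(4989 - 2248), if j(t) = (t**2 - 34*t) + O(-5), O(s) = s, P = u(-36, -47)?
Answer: 1773124300/992551733 ≈ 1.7864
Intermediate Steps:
P = -36
j(t) = -5 + t**2 - 34*t (j(t) = (t**2 - 34*t) - 5 = -5 + t**2 - 34*t)
E = -143061/362113 (E = -36/(-1028) + (-5 + 47**2 - 34*47)/(-1409) = -36*(-1/1028) + (-5 + 2209 - 1598)*(-1/1409) = 9/257 + 606*(-1/1409) = 9/257 - 606/1409 = -143061/362113 ≈ -0.39507)
(4897 + E)/(4989 - 2248) = (4897 - 143061/362113)/(4989 - 2248) = (1773124300/362113)/2741 = (1773124300/362113)*(1/2741) = 1773124300/992551733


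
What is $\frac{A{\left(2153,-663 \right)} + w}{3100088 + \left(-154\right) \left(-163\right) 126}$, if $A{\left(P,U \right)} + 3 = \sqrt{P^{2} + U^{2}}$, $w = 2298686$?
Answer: $\frac{2298683}{6262940} + \frac{\sqrt{5074978}}{6262940} \approx 0.36739$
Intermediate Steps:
$A{\left(P,U \right)} = -3 + \sqrt{P^{2} + U^{2}}$
$\frac{A{\left(2153,-663 \right)} + w}{3100088 + \left(-154\right) \left(-163\right) 126} = \frac{\left(-3 + \sqrt{2153^{2} + \left(-663\right)^{2}}\right) + 2298686}{3100088 + \left(-154\right) \left(-163\right) 126} = \frac{\left(-3 + \sqrt{4635409 + 439569}\right) + 2298686}{3100088 + 25102 \cdot 126} = \frac{\left(-3 + \sqrt{5074978}\right) + 2298686}{3100088 + 3162852} = \frac{2298683 + \sqrt{5074978}}{6262940} = \left(2298683 + \sqrt{5074978}\right) \frac{1}{6262940} = \frac{2298683}{6262940} + \frac{\sqrt{5074978}}{6262940}$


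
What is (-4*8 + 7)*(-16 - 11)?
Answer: 675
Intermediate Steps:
(-4*8 + 7)*(-16 - 11) = (-32 + 7)*(-27) = -25*(-27) = 675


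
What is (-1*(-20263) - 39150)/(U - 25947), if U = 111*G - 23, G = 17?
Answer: 18887/24083 ≈ 0.78425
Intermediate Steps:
U = 1864 (U = 111*17 - 23 = 1887 - 23 = 1864)
(-1*(-20263) - 39150)/(U - 25947) = (-1*(-20263) - 39150)/(1864 - 25947) = (20263 - 39150)/(-24083) = -18887*(-1/24083) = 18887/24083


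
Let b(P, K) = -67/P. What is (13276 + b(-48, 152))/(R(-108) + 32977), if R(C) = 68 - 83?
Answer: 637315/1582176 ≈ 0.40281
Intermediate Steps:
R(C) = -15
(13276 + b(-48, 152))/(R(-108) + 32977) = (13276 - 67/(-48))/(-15 + 32977) = (13276 - 67*(-1/48))/32962 = (13276 + 67/48)*(1/32962) = (637315/48)*(1/32962) = 637315/1582176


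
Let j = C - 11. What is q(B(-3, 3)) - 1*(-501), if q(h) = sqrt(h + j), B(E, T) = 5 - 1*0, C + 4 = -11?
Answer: 501 + I*sqrt(21) ≈ 501.0 + 4.5826*I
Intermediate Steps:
C = -15 (C = -4 - 11 = -15)
B(E, T) = 5 (B(E, T) = 5 + 0 = 5)
j = -26 (j = -15 - 11 = -26)
q(h) = sqrt(-26 + h) (q(h) = sqrt(h - 26) = sqrt(-26 + h))
q(B(-3, 3)) - 1*(-501) = sqrt(-26 + 5) - 1*(-501) = sqrt(-21) + 501 = I*sqrt(21) + 501 = 501 + I*sqrt(21)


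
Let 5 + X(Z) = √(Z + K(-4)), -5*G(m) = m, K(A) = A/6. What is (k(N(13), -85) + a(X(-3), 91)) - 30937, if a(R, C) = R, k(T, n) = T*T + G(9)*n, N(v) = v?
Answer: -30620 + I*√33/3 ≈ -30620.0 + 1.9149*I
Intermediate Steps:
K(A) = A/6 (K(A) = A*(⅙) = A/6)
G(m) = -m/5
X(Z) = -5 + √(-⅔ + Z) (X(Z) = -5 + √(Z + (⅙)*(-4)) = -5 + √(Z - ⅔) = -5 + √(-⅔ + Z))
k(T, n) = T² - 9*n/5 (k(T, n) = T*T + (-⅕*9)*n = T² - 9*n/5)
(k(N(13), -85) + a(X(-3), 91)) - 30937 = ((13² - 9/5*(-85)) + (-5 + √(-6 + 9*(-3))/3)) - 30937 = ((169 + 153) + (-5 + √(-6 - 27)/3)) - 30937 = (322 + (-5 + √(-33)/3)) - 30937 = (322 + (-5 + (I*√33)/3)) - 30937 = (322 + (-5 + I*√33/3)) - 30937 = (317 + I*√33/3) - 30937 = -30620 + I*√33/3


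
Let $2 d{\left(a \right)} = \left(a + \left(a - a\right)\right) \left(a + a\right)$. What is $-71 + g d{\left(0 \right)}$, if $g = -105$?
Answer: $-71$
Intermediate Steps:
$d{\left(a \right)} = a^{2}$ ($d{\left(a \right)} = \frac{\left(a + \left(a - a\right)\right) \left(a + a\right)}{2} = \frac{\left(a + 0\right) 2 a}{2} = \frac{a 2 a}{2} = \frac{2 a^{2}}{2} = a^{2}$)
$-71 + g d{\left(0 \right)} = -71 - 105 \cdot 0^{2} = -71 - 0 = -71 + 0 = -71$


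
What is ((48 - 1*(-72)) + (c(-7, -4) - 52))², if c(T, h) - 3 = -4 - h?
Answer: 5041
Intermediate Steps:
c(T, h) = -1 - h (c(T, h) = 3 + (-4 - h) = -1 - h)
((48 - 1*(-72)) + (c(-7, -4) - 52))² = ((48 - 1*(-72)) + ((-1 - 1*(-4)) - 52))² = ((48 + 72) + ((-1 + 4) - 52))² = (120 + (3 - 52))² = (120 - 49)² = 71² = 5041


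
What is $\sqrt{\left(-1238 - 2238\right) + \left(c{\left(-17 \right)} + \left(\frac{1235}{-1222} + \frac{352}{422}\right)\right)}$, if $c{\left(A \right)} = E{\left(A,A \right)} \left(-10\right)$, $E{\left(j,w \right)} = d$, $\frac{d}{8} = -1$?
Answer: $\frac{i \sqrt{1336013579010}}{19834} \approx 58.277 i$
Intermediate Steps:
$d = -8$ ($d = 8 \left(-1\right) = -8$)
$E{\left(j,w \right)} = -8$
$c{\left(A \right)} = 80$ ($c{\left(A \right)} = \left(-8\right) \left(-10\right) = 80$)
$\sqrt{\left(-1238 - 2238\right) + \left(c{\left(-17 \right)} + \left(\frac{1235}{-1222} + \frac{352}{422}\right)\right)} = \sqrt{\left(-1238 - 2238\right) + \left(80 + \left(\frac{1235}{-1222} + \frac{352}{422}\right)\right)} = \sqrt{\left(-1238 - 2238\right) + \left(80 + \left(1235 \left(- \frac{1}{1222}\right) + 352 \cdot \frac{1}{422}\right)\right)} = \sqrt{-3476 + \left(80 + \left(- \frac{95}{94} + \frac{176}{211}\right)\right)} = \sqrt{-3476 + \left(80 - \frac{3501}{19834}\right)} = \sqrt{-3476 + \frac{1583219}{19834}} = \sqrt{- \frac{67359765}{19834}} = \frac{i \sqrt{1336013579010}}{19834}$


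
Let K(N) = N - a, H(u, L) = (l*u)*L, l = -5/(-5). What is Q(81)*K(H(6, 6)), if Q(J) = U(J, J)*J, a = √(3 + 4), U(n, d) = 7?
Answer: 20412 - 567*√7 ≈ 18912.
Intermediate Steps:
l = 1 (l = -5*(-⅕) = 1)
a = √7 ≈ 2.6458
H(u, L) = L*u (H(u, L) = (1*u)*L = u*L = L*u)
K(N) = N - √7
Q(J) = 7*J
Q(81)*K(H(6, 6)) = (7*81)*(6*6 - √7) = 567*(36 - √7) = 20412 - 567*√7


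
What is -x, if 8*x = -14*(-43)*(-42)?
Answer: 6321/2 ≈ 3160.5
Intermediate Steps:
x = -6321/2 (x = (-14*(-43)*(-42))/8 = (602*(-42))/8 = (⅛)*(-25284) = -6321/2 ≈ -3160.5)
-x = -1*(-6321/2) = 6321/2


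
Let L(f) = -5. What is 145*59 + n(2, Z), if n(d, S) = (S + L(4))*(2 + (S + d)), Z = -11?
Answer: 8667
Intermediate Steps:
n(d, S) = (-5 + S)*(2 + S + d) (n(d, S) = (S - 5)*(2 + (S + d)) = (-5 + S)*(2 + S + d))
145*59 + n(2, Z) = 145*59 + (-10 + (-11)² - 5*2 - 3*(-11) - 11*2) = 8555 + (-10 + 121 - 10 + 33 - 22) = 8555 + 112 = 8667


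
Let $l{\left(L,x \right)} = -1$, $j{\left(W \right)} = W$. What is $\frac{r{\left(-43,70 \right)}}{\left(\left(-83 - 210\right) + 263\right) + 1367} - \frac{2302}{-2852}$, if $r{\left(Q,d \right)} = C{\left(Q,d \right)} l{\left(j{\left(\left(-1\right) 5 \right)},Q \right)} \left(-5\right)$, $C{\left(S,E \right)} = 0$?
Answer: $\frac{1151}{1426} \approx 0.80715$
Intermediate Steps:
$r{\left(Q,d \right)} = 0$ ($r{\left(Q,d \right)} = 0 \left(-1\right) \left(-5\right) = 0 \left(-5\right) = 0$)
$\frac{r{\left(-43,70 \right)}}{\left(\left(-83 - 210\right) + 263\right) + 1367} - \frac{2302}{-2852} = \frac{0}{\left(\left(-83 - 210\right) + 263\right) + 1367} - \frac{2302}{-2852} = \frac{0}{\left(\left(-83 - 210\right) + 263\right) + 1367} - - \frac{1151}{1426} = \frac{0}{\left(-293 + 263\right) + 1367} + \frac{1151}{1426} = \frac{0}{-30 + 1367} + \frac{1151}{1426} = \frac{0}{1337} + \frac{1151}{1426} = 0 \cdot \frac{1}{1337} + \frac{1151}{1426} = 0 + \frac{1151}{1426} = \frac{1151}{1426}$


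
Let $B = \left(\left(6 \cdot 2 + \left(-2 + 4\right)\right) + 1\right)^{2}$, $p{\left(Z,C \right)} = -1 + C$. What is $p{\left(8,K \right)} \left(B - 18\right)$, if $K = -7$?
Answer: $-1656$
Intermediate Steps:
$B = 225$ ($B = \left(\left(12 + 2\right) + 1\right)^{2} = \left(14 + 1\right)^{2} = 15^{2} = 225$)
$p{\left(8,K \right)} \left(B - 18\right) = \left(-1 - 7\right) \left(225 - 18\right) = \left(-8\right) 207 = -1656$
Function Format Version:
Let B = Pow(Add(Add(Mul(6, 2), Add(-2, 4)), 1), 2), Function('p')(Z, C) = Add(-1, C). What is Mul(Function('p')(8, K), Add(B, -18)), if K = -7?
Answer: -1656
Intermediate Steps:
B = 225 (B = Pow(Add(Add(12, 2), 1), 2) = Pow(Add(14, 1), 2) = Pow(15, 2) = 225)
Mul(Function('p')(8, K), Add(B, -18)) = Mul(Add(-1, -7), Add(225, -18)) = Mul(-8, 207) = -1656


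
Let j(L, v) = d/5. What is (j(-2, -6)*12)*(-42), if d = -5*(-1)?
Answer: -504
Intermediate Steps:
d = 5
j(L, v) = 1 (j(L, v) = 5/5 = 5*(⅕) = 1)
(j(-2, -6)*12)*(-42) = (1*12)*(-42) = 12*(-42) = -504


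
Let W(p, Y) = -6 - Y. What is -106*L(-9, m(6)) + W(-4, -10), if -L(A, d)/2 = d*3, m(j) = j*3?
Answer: 11452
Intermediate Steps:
m(j) = 3*j
L(A, d) = -6*d (L(A, d) = -2*d*3 = -6*d)
-106*L(-9, m(6)) + W(-4, -10) = -(-636)*3*6 + (-6 - 1*(-10)) = -(-636)*18 + (-6 + 10) = -106*(-108) + 4 = 11448 + 4 = 11452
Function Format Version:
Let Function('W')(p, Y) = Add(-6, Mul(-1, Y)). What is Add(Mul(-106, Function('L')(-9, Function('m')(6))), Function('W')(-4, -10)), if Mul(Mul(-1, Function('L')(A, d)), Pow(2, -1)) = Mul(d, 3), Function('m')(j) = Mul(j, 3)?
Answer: 11452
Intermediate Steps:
Function('m')(j) = Mul(3, j)
Function('L')(A, d) = Mul(-6, d) (Function('L')(A, d) = Mul(-2, Mul(d, 3)) = Mul(-2, Mul(3, d)) = Mul(-6, d))
Add(Mul(-106, Function('L')(-9, Function('m')(6))), Function('W')(-4, -10)) = Add(Mul(-106, Mul(-6, Mul(3, 6))), Add(-6, Mul(-1, -10))) = Add(Mul(-106, Mul(-6, 18)), Add(-6, 10)) = Add(Mul(-106, -108), 4) = Add(11448, 4) = 11452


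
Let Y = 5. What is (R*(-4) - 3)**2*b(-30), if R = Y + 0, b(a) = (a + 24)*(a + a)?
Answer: 190440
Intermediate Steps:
b(a) = 2*a*(24 + a) (b(a) = (24 + a)*(2*a) = 2*a*(24 + a))
R = 5 (R = 5 + 0 = 5)
(R*(-4) - 3)**2*b(-30) = (5*(-4) - 3)**2*(2*(-30)*(24 - 30)) = (-20 - 3)**2*(2*(-30)*(-6)) = (-23)**2*360 = 529*360 = 190440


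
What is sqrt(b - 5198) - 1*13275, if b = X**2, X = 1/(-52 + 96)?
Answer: -13275 + I*sqrt(10063327)/44 ≈ -13275.0 + 72.097*I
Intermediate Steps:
X = 1/44 ≈ 0.022727
b = 1/1936 (b = (1/44)**2 = 1/1936 ≈ 0.00051653)
sqrt(b - 5198) - 1*13275 = sqrt(1/1936 - 5198) - 1*13275 = sqrt(-10063327/1936) - 13275 = I*sqrt(10063327)/44 - 13275 = -13275 + I*sqrt(10063327)/44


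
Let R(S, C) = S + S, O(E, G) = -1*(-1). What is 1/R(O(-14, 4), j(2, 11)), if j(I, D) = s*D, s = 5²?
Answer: ½ ≈ 0.50000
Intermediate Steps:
s = 25
O(E, G) = 1
j(I, D) = 25*D
R(S, C) = 2*S
1/R(O(-14, 4), j(2, 11)) = 1/(2*1) = 1/2 = ½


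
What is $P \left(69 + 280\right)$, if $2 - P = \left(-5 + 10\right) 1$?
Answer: $-1047$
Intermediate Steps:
$P = -3$ ($P = 2 - \left(-5 + 10\right) 1 = 2 - 5 \cdot 1 = 2 - 5 = -3$)
$P \left(69 + 280\right) = - 3 \left(69 + 280\right) = \left(-3\right) 349 = -1047$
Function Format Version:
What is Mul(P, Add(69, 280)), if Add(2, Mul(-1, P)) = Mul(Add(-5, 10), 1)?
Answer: -1047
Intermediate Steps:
P = -3 (P = Add(2, Mul(-1, Mul(Add(-5, 10), 1))) = Add(2, Mul(-1, Mul(5, 1))) = Add(2, Mul(-1, 5)) = Add(2, -5) = -3)
Mul(P, Add(69, 280)) = Mul(-3, Add(69, 280)) = Mul(-3, 349) = -1047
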